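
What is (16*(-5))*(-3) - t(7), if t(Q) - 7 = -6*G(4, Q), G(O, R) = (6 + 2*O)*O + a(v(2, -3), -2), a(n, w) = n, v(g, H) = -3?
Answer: 551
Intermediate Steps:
G(O, R) = -3 + O*(6 + 2*O) (G(O, R) = (6 + 2*O)*O - 3 = O*(6 + 2*O) - 3 = -3 + O*(6 + 2*O))
t(Q) = -311 (t(Q) = 7 - 6*(-3 + 2*4² + 6*4) = 7 - 6*(-3 + 2*16 + 24) = 7 - 6*(-3 + 32 + 24) = 7 - 6*53 = 7 - 318 = -311)
(16*(-5))*(-3) - t(7) = (16*(-5))*(-3) - 1*(-311) = -80*(-3) + 311 = 240 + 311 = 551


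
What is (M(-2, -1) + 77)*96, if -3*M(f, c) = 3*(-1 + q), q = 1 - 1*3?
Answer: 7680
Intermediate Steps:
q = -2 (q = 1 - 3 = -2)
M(f, c) = 3 (M(f, c) = -(-1 - 2) = -(-3) = -⅓*(-9) = 3)
(M(-2, -1) + 77)*96 = (3 + 77)*96 = 80*96 = 7680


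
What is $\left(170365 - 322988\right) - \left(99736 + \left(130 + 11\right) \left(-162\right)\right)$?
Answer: $-229517$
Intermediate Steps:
$\left(170365 - 322988\right) - \left(99736 + \left(130 + 11\right) \left(-162\right)\right) = -152623 - \left(99736 + 141 \left(-162\right)\right) = -152623 - 76894 = -229517$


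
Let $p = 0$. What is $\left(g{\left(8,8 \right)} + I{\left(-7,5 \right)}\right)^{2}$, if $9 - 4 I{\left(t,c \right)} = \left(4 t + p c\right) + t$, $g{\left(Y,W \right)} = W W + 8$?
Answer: $6889$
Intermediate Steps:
$g{\left(Y,W \right)} = 8 + W^{2}$ ($g{\left(Y,W \right)} = W^{2} + 8 = 8 + W^{2}$)
$I{\left(t,c \right)} = \frac{9}{4} - \frac{5 t}{4}$ ($I{\left(t,c \right)} = \frac{9}{4} - \frac{\left(4 t + 0 c\right) + t}{4} = \frac{9}{4} - \frac{\left(4 t + 0\right) + t}{4} = \frac{9}{4} - \frac{4 t + t}{4} = \frac{9}{4} - \frac{5 t}{4}$)
$\left(g{\left(8,8 \right)} + I{\left(-7,5 \right)}\right)^{2} = \left(\left(8 + 8^{2}\right) + \left(\frac{9}{4} - - \frac{35}{4}\right)\right)^{2} = \left(\left(8 + 64\right) + \left(\frac{9}{4} + \frac{35}{4}\right)\right)^{2} = \left(72 + 11\right)^{2} = 83^{2} = 6889$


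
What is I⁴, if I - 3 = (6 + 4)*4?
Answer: 3418801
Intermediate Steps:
I = 43 (I = 3 + (6 + 4)*4 = 3 + 10*4 = 3 + 40 = 43)
I⁴ = 43⁴ = 3418801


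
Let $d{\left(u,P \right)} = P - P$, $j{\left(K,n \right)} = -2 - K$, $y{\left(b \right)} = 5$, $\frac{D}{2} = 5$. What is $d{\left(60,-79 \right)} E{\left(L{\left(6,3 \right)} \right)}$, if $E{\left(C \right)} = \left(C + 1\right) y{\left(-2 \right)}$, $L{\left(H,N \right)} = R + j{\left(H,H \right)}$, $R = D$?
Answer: $0$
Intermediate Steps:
$D = 10$ ($D = 2 \cdot 5 = 10$)
$R = 10$
$L{\left(H,N \right)} = 8 - H$ ($L{\left(H,N \right)} = 10 - \left(2 + H\right) = 8 - H$)
$E{\left(C \right)} = 5 + 5 C$ ($E{\left(C \right)} = \left(C + 1\right) 5 = \left(1 + C\right) 5 = 5 + 5 C$)
$d{\left(u,P \right)} = 0$
$d{\left(60,-79 \right)} E{\left(L{\left(6,3 \right)} \right)} = 0 \left(5 + 5 \left(8 - 6\right)\right) = 0 \left(5 + 5 \cdot 2\right) = 0 \left(5 + 10\right) = 0 \cdot 15 = 0$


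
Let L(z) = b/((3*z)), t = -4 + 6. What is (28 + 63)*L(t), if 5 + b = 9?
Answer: 182/3 ≈ 60.667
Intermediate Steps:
b = 4 (b = -5 + 9 = 4)
t = 2
L(z) = 4/(3*z) (L(z) = 4/((3*z)) = 4*(1/(3*z)) = 4/(3*z))
(28 + 63)*L(t) = (28 + 63)*((4/3)/2) = 91*((4/3)*(½)) = 91*(⅔) = 182/3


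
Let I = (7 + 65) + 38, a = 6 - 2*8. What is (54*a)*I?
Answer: -59400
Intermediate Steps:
a = -10 (a = 6 - 16 = -10)
I = 110 (I = 72 + 38 = 110)
(54*a)*I = (54*(-10))*110 = -540*110 = -59400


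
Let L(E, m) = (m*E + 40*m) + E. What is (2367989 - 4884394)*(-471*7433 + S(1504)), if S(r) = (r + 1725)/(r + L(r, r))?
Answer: 20484383835873367615/2325184 ≈ 8.8098e+12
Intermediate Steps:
L(E, m) = E + 40*m + E*m (L(E, m) = (E*m + 40*m) + E = (40*m + E*m) + E = E + 40*m + E*m)
S(r) = (1725 + r)/(r² + 42*r) (S(r) = (r + 1725)/(r + (r + 40*r + r*r)) = (1725 + r)/(r + (r + 40*r + r²)) = (1725 + r)/(r + (r² + 41*r)) = (1725 + r)/(r² + 42*r))
(2367989 - 4884394)*(-471*7433 + S(1504)) = (2367989 - 4884394)*(-471*7433 + (1725 + 1504)/(1504*(42 + 1504))) = -2516405*(-3500943 + (1/1504)*3229/1546) = -2516405*(-3500943 + (1/1504)*(1/1546)*3229) = -2516405*(-3500943 + 3229/2325184) = -2516405*(-8140336645283/2325184) = 20484383835873367615/2325184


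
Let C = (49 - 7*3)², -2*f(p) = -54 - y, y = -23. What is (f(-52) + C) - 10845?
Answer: -20091/2 ≈ -10046.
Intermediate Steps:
f(p) = 31/2 (f(p) = -(-54 - 1*(-23))/2 = -(-54 + 23)/2 = -½*(-31) = 31/2)
C = 784 (C = (49 - 21)² = 28² = 784)
(f(-52) + C) - 10845 = (31/2 + 784) - 10845 = 1599/2 - 10845 = -20091/2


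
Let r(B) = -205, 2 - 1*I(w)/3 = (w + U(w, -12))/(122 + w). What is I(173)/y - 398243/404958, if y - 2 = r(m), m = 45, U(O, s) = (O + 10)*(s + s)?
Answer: -4241587303/3464415690 ≈ -1.2243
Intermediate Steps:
U(O, s) = 2*s*(10 + O) (U(O, s) = (10 + O)*(2*s) = 2*s*(10 + O))
I(w) = 6 - 3*(-240 - 23*w)/(122 + w) (I(w) = 6 - 3*(w + 2*(-12)*(10 + w))/(122 + w) = 6 - 3*(w + (-240 - 24*w))/(122 + w) = 6 - 3*(-240 - 23*w)/(122 + w))
y = -203 (y = 2 - 205 = -203)
I(173)/y - 398243/404958 = (3*(484 + 25*173)/(122 + 173))/(-203) - 398243/404958 = (3*(484 + 4325)/295)*(-1/203) - 398243*1/404958 = (3*(1/295)*4809)*(-1/203) - 398243/404958 = (14427/295)*(-1/203) - 398243/404958 = -2061/8555 - 398243/404958 = -4241587303/3464415690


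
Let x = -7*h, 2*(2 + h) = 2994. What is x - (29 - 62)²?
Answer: -11554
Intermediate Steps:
h = 1495 (h = -2 + (½)*2994 = -2 + 1497 = 1495)
x = -10465 (x = -7*1495 = -10465)
x - (29 - 62)² = -10465 - (29 - 62)² = -10465 - 1*(-33)² = -10465 - 1*1089 = -10465 - 1089 = -11554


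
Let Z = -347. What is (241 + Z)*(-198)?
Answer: 20988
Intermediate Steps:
(241 + Z)*(-198) = (241 - 347)*(-198) = -106*(-198) = 20988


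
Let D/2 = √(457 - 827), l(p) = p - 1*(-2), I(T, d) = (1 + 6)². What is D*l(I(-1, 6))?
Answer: 102*I*√370 ≈ 1962.0*I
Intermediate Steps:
I(T, d) = 49 (I(T, d) = 7² = 49)
l(p) = 2 + p (l(p) = p + 2 = 2 + p)
D = 2*I*√370 (D = 2*√(457 - 827) = 2*√(-370) = 2*(I*√370) = 2*I*√370 ≈ 38.471*I)
D*l(I(-1, 6)) = (2*I*√370)*(2 + 49) = (2*I*√370)*51 = 102*I*√370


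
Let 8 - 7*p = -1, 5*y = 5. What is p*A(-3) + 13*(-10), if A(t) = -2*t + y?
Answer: -121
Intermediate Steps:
y = 1 (y = (1/5)*5 = 1)
A(t) = 1 - 2*t (A(t) = -2*t + 1 = 1 - 2*t)
p = 9/7 (p = 8/7 - 1/7*(-1) = 8/7 + 1/7 = 9/7 ≈ 1.2857)
p*A(-3) + 13*(-10) = 9*(1 - 2*(-3))/7 + 13*(-10) = 9*(1 + 6)/7 - 130 = (9/7)*7 - 130 = 9 - 130 = -121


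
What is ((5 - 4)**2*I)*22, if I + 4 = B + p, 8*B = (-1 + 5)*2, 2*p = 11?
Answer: 55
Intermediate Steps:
p = 11/2 (p = (1/2)*11 = 11/2 ≈ 5.5000)
B = 1 (B = ((-1 + 5)*2)/8 = (4*2)/8 = (1/8)*8 = 1)
I = 5/2 (I = -4 + (1 + 11/2) = -4 + 13/2 = 5/2 ≈ 2.5000)
((5 - 4)**2*I)*22 = ((5 - 4)**2*(5/2))*22 = (1**2*(5/2))*22 = (1*(5/2))*22 = (5/2)*22 = 55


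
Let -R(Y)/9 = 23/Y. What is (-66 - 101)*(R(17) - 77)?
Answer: 253172/17 ≈ 14892.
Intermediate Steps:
R(Y) = -207/Y
(-66 - 101)*(R(17) - 77) = (-66 - 101)*(-207/17 - 77) = -167*(-207*1/17 - 77) = -167*(-207/17 - 77) = -167*(-1516/17) = 253172/17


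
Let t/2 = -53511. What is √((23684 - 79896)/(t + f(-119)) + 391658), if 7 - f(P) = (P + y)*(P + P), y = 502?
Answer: 25*√157649299230/15861 ≈ 625.83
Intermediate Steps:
f(P) = 7 - 2*P*(502 + P) (f(P) = 7 - (P + 502)*(P + P) = 7 - (502 + P)*2*P = 7 - 2*P*(502 + P))
t = -107022 (t = 2*(-53511) = -107022)
√((23684 - 79896)/(t + f(-119)) + 391658) = √((23684 - 79896)/(-107022 + (7 - 1004*(-119) - 2*(-119)²)) + 391658) = √(-56212/(-107022 + (7 + 119476 - 2*14161)) + 391658) = √(-56212/(-107022 + (7 + 119476 - 28322)) + 391658) = √(-56212/(-107022 + 91161) + 391658) = √(-56212/(-15861) + 391658) = √(-56212*(-1/15861) + 391658) = √(56212/15861 + 391658) = √(6212143750/15861) = 25*√157649299230/15861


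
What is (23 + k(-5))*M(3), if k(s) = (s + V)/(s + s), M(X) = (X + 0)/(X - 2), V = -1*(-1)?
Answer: 351/5 ≈ 70.200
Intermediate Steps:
V = 1
M(X) = X/(-2 + X)
k(s) = (1 + s)/(2*s) (k(s) = (s + 1)/(s + s) = (1 + s)/((2*s)) = (1 + s)*(1/(2*s)) = (1 + s)/(2*s))
(23 + k(-5))*M(3) = (23 + (½)*(1 - 5)/(-5))*(3/(-2 + 3)) = (23 + (½)*(-⅕)*(-4))*(3/1) = (23 + ⅖)*(3*1) = (117/5)*3 = 351/5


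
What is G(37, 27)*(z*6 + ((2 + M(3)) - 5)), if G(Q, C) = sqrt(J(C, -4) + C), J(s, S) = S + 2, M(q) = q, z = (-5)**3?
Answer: -3750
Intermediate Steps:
z = -125
J(s, S) = 2 + S
G(Q, C) = sqrt(-2 + C) (G(Q, C) = sqrt((2 - 4) + C) = sqrt(-2 + C))
G(37, 27)*(z*6 + ((2 + M(3)) - 5)) = sqrt(-2 + 27)*(-125*6 + ((2 + 3) - 5)) = sqrt(25)*(-750 + (5 - 5)) = 5*(-750 + 0) = 5*(-750) = -3750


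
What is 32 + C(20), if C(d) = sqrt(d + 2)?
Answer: 32 + sqrt(22) ≈ 36.690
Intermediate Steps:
C(d) = sqrt(2 + d)
32 + C(20) = 32 + sqrt(2 + 20) = 32 + sqrt(22)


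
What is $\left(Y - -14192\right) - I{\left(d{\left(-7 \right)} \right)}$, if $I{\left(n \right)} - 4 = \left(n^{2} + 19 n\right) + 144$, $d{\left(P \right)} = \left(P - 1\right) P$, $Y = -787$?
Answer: $9057$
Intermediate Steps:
$d{\left(P \right)} = P \left(-1 + P\right)$ ($d{\left(P \right)} = \left(-1 + P\right) P = P \left(-1 + P\right)$)
$I{\left(n \right)} = 148 + n^{2} + 19 n$ ($I{\left(n \right)} = 4 + \left(\left(n^{2} + 19 n\right) + 144\right) = 4 + \left(144 + n^{2} + 19 n\right) = 148 + n^{2} + 19 n$)
$\left(Y - -14192\right) - I{\left(d{\left(-7 \right)} \right)} = \left(-787 - -14192\right) - \left(148 + \left(- 7 \left(-1 - 7\right)\right)^{2} + 19 \left(- 7 \left(-1 - 7\right)\right)\right) = \left(-787 + 14192\right) - \left(148 + \left(\left(-7\right) \left(-8\right)\right)^{2} + 19 \left(\left(-7\right) \left(-8\right)\right)\right) = 13405 - \left(148 + 56^{2} + 19 \cdot 56\right) = 13405 - \left(148 + 3136 + 1064\right) = 13405 - 4348 = 9057$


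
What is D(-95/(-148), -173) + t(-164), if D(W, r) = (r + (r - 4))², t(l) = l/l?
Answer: 122501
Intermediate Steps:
t(l) = 1
D(W, r) = (-4 + 2*r)² (D(W, r) = (r + (-4 + r))² = (-4 + 2*r)²)
D(-95/(-148), -173) + t(-164) = 4*(-2 - 173)² + 1 = 4*(-175)² + 1 = 4*30625 + 1 = 122500 + 1 = 122501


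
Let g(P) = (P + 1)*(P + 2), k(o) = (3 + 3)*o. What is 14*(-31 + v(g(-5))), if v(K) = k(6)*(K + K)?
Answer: 11662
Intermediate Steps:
k(o) = 6*o
g(P) = (1 + P)*(2 + P)
v(K) = 72*K (v(K) = (6*6)*(K + K) = 36*(2*K) = 72*K)
14*(-31 + v(g(-5))) = 14*(-31 + 72*(2 + (-5)² + 3*(-5))) = 14*(-31 + 72*(2 + 25 - 15)) = 14*(-31 + 72*12) = 14*(-31 + 864) = 14*833 = 11662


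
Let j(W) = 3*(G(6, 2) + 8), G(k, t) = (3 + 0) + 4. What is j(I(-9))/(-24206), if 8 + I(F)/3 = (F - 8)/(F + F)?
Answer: -45/24206 ≈ -0.0018590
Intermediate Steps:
G(k, t) = 7 (G(k, t) = 3 + 4 = 7)
I(F) = -24 + 3*(-8 + F)/(2*F) (I(F) = -24 + 3*((F - 8)/(F + F)) = -24 + 3*((-8 + F)/((2*F))) = -24 + 3*((-8 + F)*(1/(2*F))) = -24 + 3*((-8 + F)/(2*F)) = -24 + 3*(-8 + F)/(2*F))
j(W) = 45 (j(W) = 3*(7 + 8) = 3*15 = 45)
j(I(-9))/(-24206) = 45/(-24206) = 45*(-1/24206) = -45/24206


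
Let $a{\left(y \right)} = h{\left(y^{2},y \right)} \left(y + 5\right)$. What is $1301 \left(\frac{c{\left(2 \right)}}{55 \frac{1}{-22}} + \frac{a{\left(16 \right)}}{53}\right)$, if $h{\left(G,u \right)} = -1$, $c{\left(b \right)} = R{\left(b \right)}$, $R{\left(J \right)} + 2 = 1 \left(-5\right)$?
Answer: $\frac{828737}{265} \approx 3127.3$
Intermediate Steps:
$R{\left(J \right)} = -7$ ($R{\left(J \right)} = -2 + 1 \left(-5\right) = -2 - 5 = -7$)
$c{\left(b \right)} = -7$
$a{\left(y \right)} = -5 - y$ ($a{\left(y \right)} = - (y + 5) = - (5 + y) = -5 - y$)
$1301 \left(\frac{c{\left(2 \right)}}{55 \frac{1}{-22}} + \frac{a{\left(16 \right)}}{53}\right) = 1301 \left(- \frac{7}{55 \frac{1}{-22}} + \frac{-5 - 16}{53}\right) = 1301 \left(- \frac{7}{55 \left(- \frac{1}{22}\right)} + \left(-5 - 16\right) \frac{1}{53}\right) = 1301 \left(- \frac{7}{- \frac{5}{2}} - \frac{21}{53}\right) = 1301 \left(\left(-7\right) \left(- \frac{2}{5}\right) - \frac{21}{53}\right) = 1301 \left(\frac{14}{5} - \frac{21}{53}\right) = 1301 \cdot \frac{637}{265} = \frac{828737}{265}$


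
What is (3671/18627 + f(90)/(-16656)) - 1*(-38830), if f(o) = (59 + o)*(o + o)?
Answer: 1003885001083/25854276 ≈ 38829.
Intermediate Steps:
f(o) = 2*o*(59 + o) (f(o) = (59 + o)*(2*o) = 2*o*(59 + o))
(3671/18627 + f(90)/(-16656)) - 1*(-38830) = (3671/18627 + (2*90*(59 + 90))/(-16656)) - 1*(-38830) = (3671*(1/18627) + (2*90*149)*(-1/16656)) + 38830 = (3671/18627 + 26820*(-1/16656)) + 38830 = (3671/18627 - 2235/1388) + 38830 = -36535997/25854276 + 38830 = 1003885001083/25854276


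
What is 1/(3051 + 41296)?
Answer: 1/44347 ≈ 2.2549e-5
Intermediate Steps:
1/(3051 + 41296) = 1/44347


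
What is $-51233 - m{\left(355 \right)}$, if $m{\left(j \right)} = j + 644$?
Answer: $-52232$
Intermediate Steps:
$m{\left(j \right)} = 644 + j$
$-51233 - m{\left(355 \right)} = -51233 - \left(644 + 355\right) = -51233 - 999 = -52232$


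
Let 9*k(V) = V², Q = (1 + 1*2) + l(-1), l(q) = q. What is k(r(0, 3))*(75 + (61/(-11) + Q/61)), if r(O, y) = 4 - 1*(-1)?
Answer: 388550/2013 ≈ 193.02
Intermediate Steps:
r(O, y) = 5 (r(O, y) = 4 + 1 = 5)
Q = 2 (Q = (1 + 1*2) - 1 = (1 + 2) - 1 = 3 - 1 = 2)
k(V) = V²/9
k(r(0, 3))*(75 + (61/(-11) + Q/61)) = ((⅑)*5²)*(75 + (61/(-11) + 2/61)) = ((⅑)*25)*(75 + (61*(-1/11) + 2*(1/61))) = 25*(75 + (-61/11 + 2/61))/9 = 25*(75 - 3699/671)/9 = (25/9)*(46626/671) = 388550/2013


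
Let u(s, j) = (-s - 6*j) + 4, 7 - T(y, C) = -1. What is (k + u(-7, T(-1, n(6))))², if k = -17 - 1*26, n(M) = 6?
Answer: 6400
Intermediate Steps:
T(y, C) = 8 (T(y, C) = 7 - 1*(-1) = 7 + 1 = 8)
k = -43 (k = -17 - 26 = -43)
u(s, j) = 4 - s - 6*j
(k + u(-7, T(-1, n(6))))² = (-43 + (4 - 1*(-7) - 6*8))² = (-43 + (4 + 7 - 48))² = (-43 - 37)² = (-80)² = 6400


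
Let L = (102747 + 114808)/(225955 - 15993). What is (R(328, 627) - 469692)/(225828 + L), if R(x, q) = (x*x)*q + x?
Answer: 14064473379448/47415516091 ≈ 296.62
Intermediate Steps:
R(x, q) = x + q*x**2 (R(x, q) = x**2*q + x = q*x**2 + x = x + q*x**2)
L = 217555/209962 ≈ 1.0362
(R(328, 627) - 469692)/(225828 + L) = (328*(1 + 627*328) - 469692)/(225828 + 217555/209962) = (328*(1 + 205656) - 469692)/(47415516091/209962) = (328*205657 - 469692)*(209962/47415516091) = (67455496 - 469692)*(209962/47415516091) = 66985804*(209962/47415516091) = 14064473379448/47415516091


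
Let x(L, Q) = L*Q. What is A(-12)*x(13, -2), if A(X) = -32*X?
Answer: -9984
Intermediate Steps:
A(-12)*x(13, -2) = (-32*(-12))*(13*(-2)) = 384*(-26) = -9984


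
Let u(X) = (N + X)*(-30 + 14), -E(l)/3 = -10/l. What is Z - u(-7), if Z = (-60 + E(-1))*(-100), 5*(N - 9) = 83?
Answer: 46488/5 ≈ 9297.6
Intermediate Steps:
N = 128/5 (N = 9 + (⅕)*83 = 9 + 83/5 = 128/5 ≈ 25.600)
E(l) = 30/l (E(l) = -(-30)/l = 30/l)
u(X) = -2048/5 - 16*X (u(X) = (128/5 + X)*(-30 + 14) = (128/5 + X)*(-16) = -2048/5 - 16*X)
Z = 9000 (Z = (-60 + 30/(-1))*(-100) = (-60 + 30*(-1))*(-100) = (-60 - 30)*(-100) = -90*(-100) = 9000)
Z - u(-7) = 9000 - (-2048/5 - 16*(-7)) = 9000 - (-2048/5 + 112) = 9000 - 1*(-1488/5) = 9000 + 1488/5 = 46488/5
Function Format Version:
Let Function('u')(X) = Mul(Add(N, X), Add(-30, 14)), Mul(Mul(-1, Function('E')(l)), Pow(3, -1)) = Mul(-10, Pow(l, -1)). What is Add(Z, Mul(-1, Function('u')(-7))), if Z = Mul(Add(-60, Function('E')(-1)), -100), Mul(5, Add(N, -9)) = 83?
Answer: Rational(46488, 5) ≈ 9297.6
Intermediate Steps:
N = Rational(128, 5) (N = Add(9, Mul(Rational(1, 5), 83)) = Add(9, Rational(83, 5)) = Rational(128, 5) ≈ 25.600)
Function('E')(l) = Mul(30, Pow(l, -1)) (Function('E')(l) = Mul(-3, Mul(-10, Pow(l, -1))) = Mul(30, Pow(l, -1)))
Function('u')(X) = Add(Rational(-2048, 5), Mul(-16, X)) (Function('u')(X) = Mul(Add(Rational(128, 5), X), Add(-30, 14)) = Mul(Add(Rational(128, 5), X), -16) = Add(Rational(-2048, 5), Mul(-16, X)))
Z = 9000 (Z = Mul(Add(-60, Mul(30, Pow(-1, -1))), -100) = Mul(Add(-60, Mul(30, -1)), -100) = Mul(Add(-60, -30), -100) = Mul(-90, -100) = 9000)
Add(Z, Mul(-1, Function('u')(-7))) = Add(9000, Mul(-1, Add(Rational(-2048, 5), Mul(-16, -7)))) = Add(9000, Mul(-1, Add(Rational(-2048, 5), 112))) = Add(9000, Mul(-1, Rational(-1488, 5))) = Add(9000, Rational(1488, 5)) = Rational(46488, 5)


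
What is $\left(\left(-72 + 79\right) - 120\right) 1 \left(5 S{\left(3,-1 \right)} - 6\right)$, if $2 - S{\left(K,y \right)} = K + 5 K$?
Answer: $9718$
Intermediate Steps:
$S{\left(K,y \right)} = 2 - 6 K$ ($S{\left(K,y \right)} = 2 - \left(K + 5 K\right) = 2 - 6 K$)
$\left(\left(-72 + 79\right) - 120\right) 1 \left(5 S{\left(3,-1 \right)} - 6\right) = \left(\left(-72 + 79\right) - 120\right) 1 \left(5 \left(2 - 18\right) - 6\right) = \left(7 - 120\right) 1 \left(5 \left(2 - 18\right) - 6\right) = - 113 \cdot 1 \left(5 \left(-16\right) - 6\right) = - 113 \cdot 1 \left(-80 - 6\right) = - 113 \cdot 1 \left(-86\right) = \left(-113\right) \left(-86\right) = 9718$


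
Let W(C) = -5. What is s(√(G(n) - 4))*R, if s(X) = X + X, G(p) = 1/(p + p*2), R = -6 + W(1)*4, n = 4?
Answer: -26*I*√141/3 ≈ -102.91*I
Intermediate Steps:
R = -26 (R = -6 - 5*4 = -6 - 20 = -26)
G(p) = 1/(3*p) (G(p) = 1/(p + 2*p) = 1/(3*p))
s(X) = 2*X
s(√(G(n) - 4))*R = (2*√((⅓)/4 - 4))*(-26) = (2*√((⅓)*(¼) - 4))*(-26) = (2*√(1/12 - 4))*(-26) = (2*√(-47/12))*(-26) = (2*(I*√141/6))*(-26) = (I*√141/3)*(-26) = -26*I*√141/3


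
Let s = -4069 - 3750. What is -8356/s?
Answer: 8356/7819 ≈ 1.0687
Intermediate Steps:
s = -7819
-8356/s = -8356/(-7819) = -8356*(-1/7819) = 8356/7819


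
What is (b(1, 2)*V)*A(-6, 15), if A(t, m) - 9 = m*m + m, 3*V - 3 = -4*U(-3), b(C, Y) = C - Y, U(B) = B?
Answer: -1245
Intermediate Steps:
V = 5 (V = 1 + (-4*(-3))/3 = 1 + (⅓)*12 = 1 + 4 = 5)
A(t, m) = 9 + m + m² (A(t, m) = 9 + (m*m + m) = 9 + (m² + m) = 9 + (m + m²) = 9 + m + m²)
(b(1, 2)*V)*A(-6, 15) = ((1 - 1*2)*5)*(9 + 15 + 15²) = ((1 - 2)*5)*(9 + 15 + 225) = -1*5*249 = -5*249 = -1245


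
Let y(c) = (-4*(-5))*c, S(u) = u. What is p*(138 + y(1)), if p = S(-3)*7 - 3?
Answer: -3792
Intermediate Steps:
y(c) = 20*c
p = -24 (p = -3*7 - 3 = -21 - 3 = -24)
p*(138 + y(1)) = -24*(138 + 20*1) = -24*(138 + 20) = -24*158 = -3792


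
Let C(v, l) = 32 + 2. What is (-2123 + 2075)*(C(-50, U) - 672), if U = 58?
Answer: 30624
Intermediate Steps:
C(v, l) = 34
(-2123 + 2075)*(C(-50, U) - 672) = (-2123 + 2075)*(34 - 672) = -48*(-638) = 30624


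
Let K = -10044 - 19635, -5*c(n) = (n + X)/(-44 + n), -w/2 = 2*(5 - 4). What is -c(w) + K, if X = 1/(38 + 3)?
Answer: -292041197/9840 ≈ -29679.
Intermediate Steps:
X = 1/41 ≈ 0.024390
w = -4 (w = -4*(5 - 4) = -4 ≈ -4.0000)
c(n) = -(1/41 + n)/(5*(-44 + n)) (c(n) = -(n + 1/41)/(5*(-44 + n)) = -(1/41 + n)/(5*(-44 + n)))
K = -29679
-c(w) + K = -(-1 - 41*(-4))/(205*(-44 - 4)) - 29679 = -(-1 + 164)/(205*(-48)) - 29679 = -(-1)*163/(205*48) - 29679 = -1*(-163/9840) - 29679 = 163/9840 - 29679 = -292041197/9840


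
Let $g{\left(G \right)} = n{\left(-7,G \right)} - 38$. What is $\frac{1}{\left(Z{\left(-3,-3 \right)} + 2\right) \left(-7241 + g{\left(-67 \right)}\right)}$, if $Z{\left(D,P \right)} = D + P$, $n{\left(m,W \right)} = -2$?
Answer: $\frac{1}{29124} \approx 3.4336 \cdot 10^{-5}$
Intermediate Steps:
$g{\left(G \right)} = -40$ ($g{\left(G \right)} = -2 - 38 = -40$)
$\frac{1}{\left(Z{\left(-3,-3 \right)} + 2\right) \left(-7241 + g{\left(-67 \right)}\right)} = \frac{1}{\left(\left(-3 - 3\right) + 2\right) \left(-7241 - 40\right)} = \frac{1}{\left(-6 + 2\right) \left(-7281\right)} = \frac{1}{-4} \left(- \frac{1}{7281}\right) = \left(- \frac{1}{4}\right) \left(- \frac{1}{7281}\right) = \frac{1}{29124}$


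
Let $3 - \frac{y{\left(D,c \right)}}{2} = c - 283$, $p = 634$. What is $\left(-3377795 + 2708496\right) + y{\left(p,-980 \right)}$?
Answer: $-666767$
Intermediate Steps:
$y{\left(D,c \right)} = 572 - 2 c$ ($y{\left(D,c \right)} = 6 - 2 \left(c - 283\right) = 6 - 2 \left(-283 + c\right) = 6 - \left(-566 + 2 c\right) = 572 - 2 c$)
$\left(-3377795 + 2708496\right) + y{\left(p,-980 \right)} = \left(-3377795 + 2708496\right) + \left(572 - -1960\right) = -669299 + \left(572 + 1960\right) = -669299 + 2532 = -666767$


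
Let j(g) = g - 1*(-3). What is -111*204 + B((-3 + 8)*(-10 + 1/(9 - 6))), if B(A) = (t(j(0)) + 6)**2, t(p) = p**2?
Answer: -22419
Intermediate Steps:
j(g) = 3 + g (j(g) = g + 3 = 3 + g)
B(A) = 225 (B(A) = ((3 + 0)**2 + 6)**2 = (3**2 + 6)**2 = (9 + 6)**2 = 15**2 = 225)
-111*204 + B((-3 + 8)*(-10 + 1/(9 - 6))) = -111*204 + 225 = -22644 + 225 = -22419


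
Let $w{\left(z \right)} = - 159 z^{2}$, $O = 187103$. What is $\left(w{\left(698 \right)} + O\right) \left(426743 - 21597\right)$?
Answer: $-31309007501618$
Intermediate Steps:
$\left(w{\left(698 \right)} + O\right) \left(426743 - 21597\right) = \left(- 159 \cdot 698^{2} + 187103\right) \left(426743 - 21597\right) = \left(\left(-159\right) 487204 + 187103\right) 405146 = \left(-77465436 + 187103\right) 405146 = \left(-77278333\right) 405146 = -31309007501618$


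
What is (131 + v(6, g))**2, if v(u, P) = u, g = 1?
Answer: 18769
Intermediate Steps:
(131 + v(6, g))**2 = (131 + 6)**2 = 137**2 = 18769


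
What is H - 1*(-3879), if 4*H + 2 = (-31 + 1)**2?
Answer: 8207/2 ≈ 4103.5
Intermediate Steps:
H = 449/2 (H = -1/2 + (-31 + 1)**2/4 = -1/2 + (1/4)*(-30)**2 = -1/2 + (1/4)*900 = -1/2 + 225 = 449/2 ≈ 224.50)
H - 1*(-3879) = 449/2 - 1*(-3879) = 449/2 + 3879 = 8207/2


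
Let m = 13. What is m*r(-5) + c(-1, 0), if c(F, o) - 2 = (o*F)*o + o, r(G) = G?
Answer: -63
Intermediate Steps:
c(F, o) = 2 + o + F*o**2 (c(F, o) = 2 + ((o*F)*o + o) = 2 + ((F*o)*o + o) = 2 + (F*o**2 + o) = 2 + (o + F*o**2) = 2 + o + F*o**2)
m*r(-5) + c(-1, 0) = 13*(-5) + (2 + 0 - 1*0**2) = -65 + (2 + 0 - 1*0) = -65 + (2 + 0 + 0) = -65 + 2 = -63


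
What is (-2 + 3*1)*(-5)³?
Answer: -125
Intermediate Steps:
(-2 + 3*1)*(-5)³ = (-2 + 3)*(-125) = 1*(-125) = -125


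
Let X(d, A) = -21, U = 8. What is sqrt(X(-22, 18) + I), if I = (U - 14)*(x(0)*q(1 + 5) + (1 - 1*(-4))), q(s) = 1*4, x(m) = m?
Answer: I*sqrt(51) ≈ 7.1414*I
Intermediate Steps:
q(s) = 4
I = -30 (I = (8 - 14)*(0*4 + (1 - 1*(-4))) = -6*(0 + (1 + 4)) = -6*(0 + 5) = -6*5 = -30)
sqrt(X(-22, 18) + I) = sqrt(-21 - 30) = sqrt(-51) = I*sqrt(51)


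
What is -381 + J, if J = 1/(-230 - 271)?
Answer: -190882/501 ≈ -381.00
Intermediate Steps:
J = -1/501 (J = 1/(-501) = -1/501 ≈ -0.0019960)
-381 + J = -381 - 1/501 = -190882/501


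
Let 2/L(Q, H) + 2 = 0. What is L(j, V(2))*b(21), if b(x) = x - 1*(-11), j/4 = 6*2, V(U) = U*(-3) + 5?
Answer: -32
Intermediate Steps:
V(U) = 5 - 3*U (V(U) = -3*U + 5 = 5 - 3*U)
j = 48 (j = 4*(6*2) = 4*12 = 48)
L(Q, H) = -1 (L(Q, H) = 2/(-2 + 0) = 2/(-2) = 2*(-½) = -1)
b(x) = 11 + x (b(x) = x + 11 = 11 + x)
L(j, V(2))*b(21) = -(11 + 21) = -1*32 = -32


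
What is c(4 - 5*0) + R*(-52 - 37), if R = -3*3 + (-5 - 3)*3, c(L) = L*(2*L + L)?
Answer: 2985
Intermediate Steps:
c(L) = 3*L² (c(L) = L*(3*L) = 3*L²)
R = -33 (R = -9 - 8*3 = -9 - 24 = -33)
c(4 - 5*0) + R*(-52 - 37) = 3*(4 - 5*0)² - 33*(-52 - 37) = 3*(4 + 0)² - 33*(-89) = 3*4² + 2937 = 3*16 + 2937 = 48 + 2937 = 2985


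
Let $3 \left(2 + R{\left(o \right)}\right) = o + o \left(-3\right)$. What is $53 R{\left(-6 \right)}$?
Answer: $106$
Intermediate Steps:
$R{\left(o \right)} = -2 - \frac{2 o}{3}$ ($R{\left(o \right)} = -2 + \frac{o + o \left(-3\right)}{3} = -2 + \frac{o - 3 o}{3} = -2 + \frac{\left(-2\right) o}{3} = -2 - \frac{2 o}{3}$)
$53 R{\left(-6 \right)} = 53 \left(-2 - -4\right) = 53 \left(-2 + 4\right) = 53 \cdot 2 = 106$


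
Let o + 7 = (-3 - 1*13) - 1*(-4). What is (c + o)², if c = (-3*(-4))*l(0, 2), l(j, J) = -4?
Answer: 4489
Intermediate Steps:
o = -19 (o = -7 + ((-3 - 1*13) - 1*(-4)) = -7 + ((-3 - 13) + 4) = -7 + (-16 + 4) = -7 - 12 = -19)
c = -48 (c = -3*(-4)*(-4) = 12*(-4) = -48)
(c + o)² = (-48 - 19)² = (-67)² = 4489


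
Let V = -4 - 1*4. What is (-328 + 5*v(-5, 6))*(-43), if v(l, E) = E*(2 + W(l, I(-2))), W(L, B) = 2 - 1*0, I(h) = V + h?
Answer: 8944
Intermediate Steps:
V = -8 (V = -4 - 4 = -8)
I(h) = -8 + h
W(L, B) = 2 (W(L, B) = 2 + 0 = 2)
v(l, E) = 4*E (v(l, E) = E*(2 + 2) = E*4 = 4*E)
(-328 + 5*v(-5, 6))*(-43) = (-328 + 5*(4*6))*(-43) = (-328 + 5*24)*(-43) = (-328 + 120)*(-43) = -208*(-43) = 8944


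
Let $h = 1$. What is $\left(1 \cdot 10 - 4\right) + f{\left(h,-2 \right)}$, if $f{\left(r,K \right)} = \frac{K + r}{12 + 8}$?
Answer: $\frac{119}{20} \approx 5.95$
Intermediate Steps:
$f{\left(r,K \right)} = \frac{K}{20} + \frac{r}{20}$ ($f{\left(r,K \right)} = \frac{K + r}{20} = \left(K + r\right) \frac{1}{20} = \frac{K}{20} + \frac{r}{20}$)
$\left(1 \cdot 10 - 4\right) + f{\left(h,-2 \right)} = \left(1 \cdot 10 - 4\right) + \left(\frac{1}{20} \left(-2\right) + \frac{1}{20} \cdot 1\right) = \left(10 - 4\right) + \left(- \frac{1}{10} + \frac{1}{20}\right) = 6 - \frac{1}{20} = \frac{119}{20}$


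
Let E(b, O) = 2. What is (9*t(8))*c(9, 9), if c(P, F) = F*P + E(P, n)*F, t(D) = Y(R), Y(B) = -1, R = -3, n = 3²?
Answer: -891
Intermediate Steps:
n = 9
t(D) = -1
c(P, F) = 2*F + F*P (c(P, F) = F*P + 2*F = 2*F + F*P)
(9*t(8))*c(9, 9) = (9*(-1))*(9*(2 + 9)) = -81*11 = -9*99 = -891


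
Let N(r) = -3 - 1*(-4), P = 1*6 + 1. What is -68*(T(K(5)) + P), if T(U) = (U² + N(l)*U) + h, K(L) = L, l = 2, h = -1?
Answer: -2448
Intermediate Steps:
P = 7 (P = 6 + 1 = 7)
N(r) = 1 (N(r) = -3 + 4 = 1)
T(U) = -1 + U + U² (T(U) = (U² + 1*U) - 1 = (U² + U) - 1 = (U + U²) - 1 = -1 + U + U²)
-68*(T(K(5)) + P) = -68*((-1 + 5 + 5²) + 7) = -68*((-1 + 5 + 25) + 7) = -68*(29 + 7) = -68*36 = -2448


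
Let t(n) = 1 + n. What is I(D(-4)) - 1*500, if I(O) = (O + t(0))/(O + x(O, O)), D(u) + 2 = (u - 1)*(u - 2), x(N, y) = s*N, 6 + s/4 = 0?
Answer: -322029/644 ≈ -500.04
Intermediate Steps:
s = -24 (s = -24 + 4*0 = -24 + 0 = -24)
x(N, y) = -24*N
D(u) = -2 + (-1 + u)*(-2 + u) (D(u) = -2 + (u - 1)*(u - 2) = -2 + (-1 + u)*(-2 + u))
I(O) = -(1 + O)/(23*O) (I(O) = (O + (1 + 0))/(O - 24*O) = (O + 1)/((-23*O)) = (1 + O)*(-1/(23*O)) = -(1 + O)/(23*O))
I(D(-4)) - 1*500 = (-1 - (-4)*(-3 - 4))/(23*((-4*(-3 - 4)))) - 1*500 = (-1 - (-4)*(-7))/(23*((-4*(-7)))) - 500 = (1/23)*(-1 - 1*28)/28 - 500 = (1/23)*(1/28)*(-1 - 28) - 500 = (1/23)*(1/28)*(-29) - 500 = -29/644 - 500 = -322029/644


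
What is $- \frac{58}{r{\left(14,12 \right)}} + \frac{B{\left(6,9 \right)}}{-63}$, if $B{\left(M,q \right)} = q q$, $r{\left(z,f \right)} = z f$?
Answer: $- \frac{137}{84} \approx -1.631$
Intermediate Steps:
$r{\left(z,f \right)} = f z$
$B{\left(M,q \right)} = q^{2}$
$- \frac{58}{r{\left(14,12 \right)}} + \frac{B{\left(6,9 \right)}}{-63} = - \frac{58}{12 \cdot 14} + \frac{9^{2}}{-63} = - \frac{58}{168} + 81 \left(- \frac{1}{63}\right) = \left(-58\right) \frac{1}{168} - \frac{9}{7} = - \frac{29}{84} - \frac{9}{7} = - \frac{137}{84}$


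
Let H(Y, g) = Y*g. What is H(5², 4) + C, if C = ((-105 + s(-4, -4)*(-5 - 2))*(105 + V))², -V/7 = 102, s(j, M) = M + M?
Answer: 890485381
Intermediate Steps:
s(j, M) = 2*M
V = -714 (V = -7*102 = -714)
C = 890485281 (C = ((-105 + (2*(-4))*(-5 - 2))*(105 - 714))² = ((-105 - 8*(-7))*(-609))² = ((-105 + 56)*(-609))² = (-49*(-609))² = 29841² = 890485281)
H(5², 4) + C = 5²*4 + 890485281 = 25*4 + 890485281 = 100 + 890485281 = 890485381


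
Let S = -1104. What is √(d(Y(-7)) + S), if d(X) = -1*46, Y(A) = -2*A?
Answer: 5*I*√46 ≈ 33.912*I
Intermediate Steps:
d(X) = -46
√(d(Y(-7)) + S) = √(-46 - 1104) = √(-1150) = 5*I*√46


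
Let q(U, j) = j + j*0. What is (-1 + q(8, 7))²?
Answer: 36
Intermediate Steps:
q(U, j) = j (q(U, j) = j + 0 = j)
(-1 + q(8, 7))² = (-1 + 7)² = 6² = 36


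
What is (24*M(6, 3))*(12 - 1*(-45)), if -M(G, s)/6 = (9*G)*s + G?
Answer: -1378944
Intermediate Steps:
M(G, s) = -6*G - 54*G*s (M(G, s) = -6*((9*G)*s + G) = -6*(9*G*s + G) = -6*(G + 9*G*s) = -6*G - 54*G*s)
(24*M(6, 3))*(12 - 1*(-45)) = (24*(-6*6*(1 + 9*3)))*(12 - 1*(-45)) = (24*(-6*6*(1 + 27)))*(12 + 45) = (24*(-6*6*28))*57 = (24*(-1008))*57 = -24192*57 = -1378944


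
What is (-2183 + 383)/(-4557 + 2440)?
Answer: 1800/2117 ≈ 0.85026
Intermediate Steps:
(-2183 + 383)/(-4557 + 2440) = -1800/(-2117) = -1800*(-1/2117) = 1800/2117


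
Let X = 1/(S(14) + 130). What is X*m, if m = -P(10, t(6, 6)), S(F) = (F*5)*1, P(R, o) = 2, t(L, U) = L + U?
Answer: -1/100 ≈ -0.010000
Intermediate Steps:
S(F) = 5*F (S(F) = (5*F)*1 = 5*F)
m = -2 (m = -1*2 = -2)
X = 1/200 (X = 1/(5*14 + 130) = 1/(70 + 130) = 1/200 ≈ 0.0050000)
X*m = (1/200)*(-2) = -1/100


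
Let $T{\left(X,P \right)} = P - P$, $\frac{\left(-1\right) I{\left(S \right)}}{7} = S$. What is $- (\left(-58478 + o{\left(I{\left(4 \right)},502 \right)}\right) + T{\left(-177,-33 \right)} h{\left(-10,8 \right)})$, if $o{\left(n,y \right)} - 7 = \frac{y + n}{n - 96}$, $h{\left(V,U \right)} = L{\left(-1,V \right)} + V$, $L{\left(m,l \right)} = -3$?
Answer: $\frac{3625439}{62} \approx 58475.0$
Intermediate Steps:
$I{\left(S \right)} = - 7 S$
$h{\left(V,U \right)} = -3 + V$
$o{\left(n,y \right)} = 7 + \frac{n + y}{-96 + n}$ ($o{\left(n,y \right)} = 7 + \frac{y + n}{n - 96} = 7 + \frac{n + y}{-96 + n}$)
$T{\left(X,P \right)} = 0$
$- (\left(-58478 + o{\left(I{\left(4 \right)},502 \right)}\right) + T{\left(-177,-33 \right)} h{\left(-10,8 \right)}) = - (\left(-58478 + \frac{-672 + 502 + 8 \left(\left(-7\right) 4\right)}{-96 - 28}\right) + 0 \left(-3 - 10\right)) = - (\left(-58478 + \frac{-672 + 502 + 8 \left(-28\right)}{-96 - 28}\right) + 0 \left(-13\right)) = - (\left(-58478 + \frac{-672 + 502 - 224}{-124}\right) + 0) = - (\left(-58478 - - \frac{197}{62}\right) + 0) = - (\left(-58478 + \frac{197}{62}\right) + 0) = - (- \frac{3625439}{62} + 0) = \left(-1\right) \left(- \frac{3625439}{62}\right) = \frac{3625439}{62}$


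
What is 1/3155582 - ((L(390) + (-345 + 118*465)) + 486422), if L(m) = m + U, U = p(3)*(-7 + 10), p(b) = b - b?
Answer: -1708233293133/3155582 ≈ -5.4134e+5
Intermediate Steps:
p(b) = 0
U = 0 (U = 0*(-7 + 10) = 0*3 = 0)
L(m) = m (L(m) = m + 0 = m)
1/3155582 - ((L(390) + (-345 + 118*465)) + 486422) = 1/3155582 - ((390 + (-345 + 118*465)) + 486422) = 1/3155582 - ((390 + (-345 + 54870)) + 486422) = 1/3155582 - ((390 + 54525) + 486422) = 1/3155582 - (54915 + 486422) = 1/3155582 - 1*541337 = 1/3155582 - 541337 = -1708233293133/3155582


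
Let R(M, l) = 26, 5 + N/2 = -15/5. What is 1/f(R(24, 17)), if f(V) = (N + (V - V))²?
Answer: 1/256 ≈ 0.0039063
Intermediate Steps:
N = -16 (N = -10 + 2*(-15/5) = -10 + 2*(-15*⅕) = -10 + 2*(-3) = -10 - 6 = -16)
f(V) = 256 (f(V) = (-16 + (V - V))² = (-16 + 0)² = (-16)² = 256)
1/f(R(24, 17)) = 1/256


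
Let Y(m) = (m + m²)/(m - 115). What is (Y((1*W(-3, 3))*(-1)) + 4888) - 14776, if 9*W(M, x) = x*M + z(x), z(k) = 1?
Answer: -91394920/9243 ≈ -9888.0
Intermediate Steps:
W(M, x) = ⅑ + M*x/9 (W(M, x) = (x*M + 1)/9 = (M*x + 1)/9 = (1 + M*x)/9 = ⅑ + M*x/9)
Y(m) = (m + m²)/(-115 + m)
(Y((1*W(-3, 3))*(-1)) + 4888) - 14776 = (((1*(⅑ + (⅑)*(-3)*3))*(-1))*(1 + (1*(⅑ + (⅑)*(-3)*3))*(-1))/(-115 + (1*(⅑ + (⅑)*(-3)*3))*(-1)) + 4888) - 14776 = (((1*(⅑ - 1))*(-1))*(1 + (1*(⅑ - 1))*(-1))/(-115 + (1*(⅑ - 1))*(-1)) + 4888) - 14776 = (((1*(-8/9))*(-1))*(1 + (1*(-8/9))*(-1))/(-115 + (1*(-8/9))*(-1)) + 4888) - 14776 = ((-8/9*(-1))*(1 - 8/9*(-1))/(-115 - 8/9*(-1)) + 4888) - 14776 = (8*(1 + 8/9)/(9*(-115 + 8/9)) + 4888) - 14776 = ((8/9)*(17/9)/(-1027/9) + 4888) - 14776 = ((8/9)*(-9/1027)*(17/9) + 4888) - 14776 = (-136/9243 + 4888) - 14776 = 45179648/9243 - 14776 = -91394920/9243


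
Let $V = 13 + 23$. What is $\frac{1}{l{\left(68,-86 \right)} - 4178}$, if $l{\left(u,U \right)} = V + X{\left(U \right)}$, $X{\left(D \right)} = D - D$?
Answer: $- \frac{1}{4142} \approx -0.00024143$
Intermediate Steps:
$X{\left(D \right)} = 0$
$V = 36$
$l{\left(u,U \right)} = 36$ ($l{\left(u,U \right)} = 36 + 0 = 36$)
$\frac{1}{l{\left(68,-86 \right)} - 4178} = \frac{1}{36 - 4178} = \frac{1}{-4142} = - \frac{1}{4142}$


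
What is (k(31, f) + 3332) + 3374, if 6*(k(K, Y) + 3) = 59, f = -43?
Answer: 40277/6 ≈ 6712.8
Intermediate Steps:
k(K, Y) = 41/6 (k(K, Y) = -3 + (⅙)*59 = -3 + 59/6 = 41/6)
(k(31, f) + 3332) + 3374 = (41/6 + 3332) + 3374 = 20033/6 + 3374 = 40277/6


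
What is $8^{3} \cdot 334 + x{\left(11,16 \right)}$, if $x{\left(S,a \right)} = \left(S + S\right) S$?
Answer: $171250$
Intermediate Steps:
$x{\left(S,a \right)} = 2 S^{2}$ ($x{\left(S,a \right)} = 2 S S = 2 S^{2}$)
$8^{3} \cdot 334 + x{\left(11,16 \right)} = 8^{3} \cdot 334 + 2 \cdot 11^{2} = 512 \cdot 334 + 2 \cdot 121 = 171008 + 242 = 171250$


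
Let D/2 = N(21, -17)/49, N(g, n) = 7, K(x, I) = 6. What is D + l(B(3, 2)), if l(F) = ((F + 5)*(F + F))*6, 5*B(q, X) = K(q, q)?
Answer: 15674/175 ≈ 89.566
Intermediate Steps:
B(q, X) = 6/5 (B(q, X) = (⅕)*6 = 6/5)
D = 2/7 (D = 2*(7/49) = 2*(7*(1/49)) = 2*(⅐) = 2/7 ≈ 0.28571)
l(F) = 12*F*(5 + F) (l(F) = ((5 + F)*(2*F))*6 = (2*F*(5 + F))*6 = 12*F*(5 + F))
D + l(B(3, 2)) = 2/7 + 12*(6/5)*(5 + 6/5) = 2/7 + 12*(6/5)*(31/5) = 2/7 + 2232/25 = 15674/175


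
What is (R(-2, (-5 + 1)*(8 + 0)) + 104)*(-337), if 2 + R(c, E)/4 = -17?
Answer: -9436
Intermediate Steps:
R(c, E) = -76 (R(c, E) = -8 + 4*(-17) = -8 - 68 = -76)
(R(-2, (-5 + 1)*(8 + 0)) + 104)*(-337) = (-76 + 104)*(-337) = 28*(-337) = -9436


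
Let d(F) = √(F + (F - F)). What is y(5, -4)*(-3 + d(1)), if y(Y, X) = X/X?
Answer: -2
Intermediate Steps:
y(Y, X) = 1
d(F) = √F (d(F) = √(F + 0) = √F)
y(5, -4)*(-3 + d(1)) = 1*(-3 + √1) = 1*(-3 + 1) = 1*(-2) = -2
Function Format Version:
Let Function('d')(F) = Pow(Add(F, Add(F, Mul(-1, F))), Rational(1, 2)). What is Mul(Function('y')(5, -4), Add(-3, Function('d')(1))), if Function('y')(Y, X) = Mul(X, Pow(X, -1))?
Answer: -2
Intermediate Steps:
Function('y')(Y, X) = 1
Function('d')(F) = Pow(F, Rational(1, 2)) (Function('d')(F) = Pow(Add(F, 0), Rational(1, 2)) = Pow(F, Rational(1, 2)))
Mul(Function('y')(5, -4), Add(-3, Function('d')(1))) = Mul(1, Add(-3, Pow(1, Rational(1, 2)))) = Mul(1, Add(-3, 1)) = Mul(1, -2) = -2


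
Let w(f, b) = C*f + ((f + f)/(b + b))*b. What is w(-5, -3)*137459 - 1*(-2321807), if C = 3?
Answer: -427373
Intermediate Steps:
w(f, b) = 4*f (w(f, b) = 3*f + ((f + f)/(b + b))*b = 3*f + ((2*f)/((2*b)))*b = 3*f + ((2*f)*(1/(2*b)))*b = 3*f + (f/b)*b = 3*f + f = 4*f)
w(-5, -3)*137459 - 1*(-2321807) = (4*(-5))*137459 - 1*(-2321807) = -20*137459 + 2321807 = -2749180 + 2321807 = -427373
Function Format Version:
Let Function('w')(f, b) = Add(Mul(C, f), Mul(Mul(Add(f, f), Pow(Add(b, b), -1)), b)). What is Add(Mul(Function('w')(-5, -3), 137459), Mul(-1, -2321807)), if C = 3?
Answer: -427373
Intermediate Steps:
Function('w')(f, b) = Mul(4, f) (Function('w')(f, b) = Add(Mul(3, f), Mul(Mul(Add(f, f), Pow(Add(b, b), -1)), b)) = Add(Mul(3, f), Mul(Mul(Mul(2, f), Pow(Mul(2, b), -1)), b)) = Add(Mul(3, f), Mul(Mul(Mul(2, f), Mul(Rational(1, 2), Pow(b, -1))), b)) = Add(Mul(3, f), Mul(Mul(f, Pow(b, -1)), b)) = Add(Mul(3, f), f) = Mul(4, f))
Add(Mul(Function('w')(-5, -3), 137459), Mul(-1, -2321807)) = Add(Mul(Mul(4, -5), 137459), Mul(-1, -2321807)) = Add(Mul(-20, 137459), 2321807) = Add(-2749180, 2321807) = -427373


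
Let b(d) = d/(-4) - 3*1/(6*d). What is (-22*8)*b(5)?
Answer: 1188/5 ≈ 237.60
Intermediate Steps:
b(d) = -1/(2*d) - d/4 (b(d) = d*(-¼) - 1/(2*d) = -d/4 - 1/(2*d) = -1/(2*d) - d/4)
(-22*8)*b(5) = (-22*8)*((¼)*(-2 - 1*5²)/5) = -44*(-2 - 1*25)/5 = -44*(-2 - 25)/5 = -44*(-27)/5 = -176*(-27/20) = 1188/5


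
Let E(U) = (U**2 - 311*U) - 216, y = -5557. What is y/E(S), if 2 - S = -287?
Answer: 5557/6574 ≈ 0.84530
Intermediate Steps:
S = 289 (S = 2 - 1*(-287) = 2 + 287 = 289)
E(U) = -216 + U**2 - 311*U
y/E(S) = -5557/(-216 + 289**2 - 311*289) = -5557/(-216 + 83521 - 89879) = -5557/(-6574) = -5557*(-1/6574) = 5557/6574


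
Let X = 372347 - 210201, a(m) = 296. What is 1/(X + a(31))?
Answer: 1/162442 ≈ 6.1560e-6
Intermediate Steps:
X = 162146
1/(X + a(31)) = 1/(162146 + 296) = 1/162442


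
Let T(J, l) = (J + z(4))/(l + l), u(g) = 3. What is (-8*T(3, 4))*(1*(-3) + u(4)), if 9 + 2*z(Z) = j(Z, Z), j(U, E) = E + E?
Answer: 0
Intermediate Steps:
j(U, E) = 2*E
z(Z) = -9/2 + Z (z(Z) = -9/2 + (2*Z)/2 = -9/2 + Z)
T(J, l) = (-½ + J)/(2*l) (T(J, l) = (J + (-9/2 + 4))/(l + l) = (J - ½)/((2*l)) = (-½ + J)*(1/(2*l)) = (-½ + J)/(2*l))
(-8*T(3, 4))*(1*(-3) + u(4)) = (-2*(-1 + 2*3)/4)*(1*(-3) + 3) = (-2*(-1 + 6)/4)*(-3 + 3) = -2*5/4*0 = -8*5/16*0 = -5/2*0 = 0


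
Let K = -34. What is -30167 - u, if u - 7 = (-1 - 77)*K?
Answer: -32826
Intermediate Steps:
u = 2659 (u = 7 + (-1 - 77)*(-34) = 7 - 78*(-34) = 7 + 2652 = 2659)
-30167 - u = -30167 - 1*2659 = -30167 - 2659 = -32826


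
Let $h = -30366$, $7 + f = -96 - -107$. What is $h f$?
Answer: $-121464$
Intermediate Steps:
$f = 4$ ($f = -7 - -11 = -7 + \left(-96 + 107\right) = -7 + 11 = 4$)
$h f = \left(-30366\right) 4 = -121464$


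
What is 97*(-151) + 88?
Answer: -14559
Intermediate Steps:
97*(-151) + 88 = -14647 + 88 = -14559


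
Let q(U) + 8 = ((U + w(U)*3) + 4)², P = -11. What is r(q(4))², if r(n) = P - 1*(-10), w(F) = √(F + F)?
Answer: 1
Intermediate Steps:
w(F) = √2*√F (w(F) = √(2*F) = √2*√F)
q(U) = -8 + (4 + U + 3*√2*√U)² (q(U) = -8 + ((U + (√2*√U)*3) + 4)² = -8 + ((U + 3*√2*√U) + 4)² = -8 + (4 + U + 3*√2*√U)²)
r(n) = -1 (r(n) = -11 - 1*(-10) = -11 + 10 = -1)
r(q(4))² = (-1)² = 1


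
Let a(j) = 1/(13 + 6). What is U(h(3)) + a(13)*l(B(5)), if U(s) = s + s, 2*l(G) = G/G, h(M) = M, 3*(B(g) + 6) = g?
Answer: 229/38 ≈ 6.0263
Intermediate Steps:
B(g) = -6 + g/3
l(G) = ½ (l(G) = (G/G)/2 = (½)*1 = ½)
a(j) = 1/19
U(s) = 2*s
U(h(3)) + a(13)*l(B(5)) = 2*3 + (1/19)*(½) = 6 + 1/38 = 229/38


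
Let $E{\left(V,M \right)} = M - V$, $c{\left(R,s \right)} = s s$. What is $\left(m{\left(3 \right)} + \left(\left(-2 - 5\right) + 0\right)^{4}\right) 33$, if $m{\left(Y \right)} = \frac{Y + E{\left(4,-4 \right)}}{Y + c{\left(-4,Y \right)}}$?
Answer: $\frac{316877}{4} \approx 79219.0$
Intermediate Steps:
$c{\left(R,s \right)} = s^{2}$
$m{\left(Y \right)} = \frac{-8 + Y}{Y + Y^{2}}$ ($m{\left(Y \right)} = \frac{Y - 8}{Y + Y^{2}} = \frac{-8 + Y}{Y + Y^{2}}$)
$\left(m{\left(3 \right)} + \left(\left(-2 - 5\right) + 0\right)^{4}\right) 33 = \left(\frac{-8 + 3}{3 \left(1 + 3\right)} + \left(\left(-2 - 5\right) + 0\right)^{4}\right) 33 = \left(\frac{1}{3} \cdot \frac{1}{4} \left(-5\right) + \left(-7 + 0\right)^{4}\right) 33 = \left(\frac{1}{3} \cdot \frac{1}{4} \left(-5\right) + \left(-7\right)^{4}\right) 33 = \left(- \frac{5}{12} + 2401\right) 33 = \frac{28807}{12} \cdot 33 = \frac{316877}{4}$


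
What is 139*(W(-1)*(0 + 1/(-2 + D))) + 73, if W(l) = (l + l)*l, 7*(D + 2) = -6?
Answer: 268/17 ≈ 15.765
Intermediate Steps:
D = -20/7 (D = -2 + (⅐)*(-6) = -2 - 6/7 = -20/7 ≈ -2.8571)
W(l) = 2*l² (W(l) = (2*l)*l = 2*l²)
139*(W(-1)*(0 + 1/(-2 + D))) + 73 = 139*((2*(-1)²)*(0 + 1/(-2 - 20/7))) + 73 = 139*((2*1)*(0 + 1/(-34/7))) + 73 = 139*(2*(0 - 7/34)) + 73 = 139*(2*(-7/34)) + 73 = 139*(-7/17) + 73 = -973/17 + 73 = 268/17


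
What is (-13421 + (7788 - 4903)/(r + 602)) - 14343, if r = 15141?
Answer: -437085767/15743 ≈ -27764.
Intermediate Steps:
(-13421 + (7788 - 4903)/(r + 602)) - 14343 = (-13421 + (7788 - 4903)/(15141 + 602)) - 14343 = (-13421 + 2885/15743) - 14343 = -211283918/15743 - 14343 = -437085767/15743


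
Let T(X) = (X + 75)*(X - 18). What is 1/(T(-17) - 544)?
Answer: -1/2574 ≈ -0.00038850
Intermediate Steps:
T(X) = (-18 + X)*(75 + X) (T(X) = (75 + X)*(-18 + X) = (-18 + X)*(75 + X))
1/(T(-17) - 544) = 1/((-1350 + (-17)² + 57*(-17)) - 544) = 1/((-1350 + 289 - 969) - 544) = 1/(-2030 - 544) = 1/(-2574) = -1/2574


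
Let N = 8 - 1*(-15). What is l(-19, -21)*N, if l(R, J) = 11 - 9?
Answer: 46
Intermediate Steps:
l(R, J) = 2
N = 23 (N = 8 + 15 = 23)
l(-19, -21)*N = 2*23 = 46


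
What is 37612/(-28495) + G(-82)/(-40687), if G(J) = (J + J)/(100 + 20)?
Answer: -1836336601/1391251278 ≈ -1.3199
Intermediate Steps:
G(J) = J/60 (G(J) = (2*J)/120 = (2*J)*(1/120) = J/60)
37612/(-28495) + G(-82)/(-40687) = 37612/(-28495) + ((1/60)*(-82))/(-40687) = 37612*(-1/28495) - 41/30*(-1/40687) = -37612/28495 + 41/1220610 = -1836336601/1391251278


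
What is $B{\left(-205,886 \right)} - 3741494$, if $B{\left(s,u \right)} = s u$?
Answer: $-3923124$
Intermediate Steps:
$B{\left(-205,886 \right)} - 3741494 = \left(-205\right) 886 - 3741494 = -181630 - 3741494 = -3923124$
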